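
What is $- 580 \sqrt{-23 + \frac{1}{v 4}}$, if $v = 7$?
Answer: $- \frac{290 i \sqrt{4501}}{7} \approx - 2779.4 i$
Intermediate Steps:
$- 580 \sqrt{-23 + \frac{1}{v 4}} = - 580 \sqrt{-23 + \frac{1}{7 \cdot 4}} = - 580 \sqrt{-23 + \frac{1}{28}} = - 580 \sqrt{- \frac{643}{28}} = - 580 \frac{i \sqrt{4501}}{14} = - \frac{290 i \sqrt{4501}}{7}$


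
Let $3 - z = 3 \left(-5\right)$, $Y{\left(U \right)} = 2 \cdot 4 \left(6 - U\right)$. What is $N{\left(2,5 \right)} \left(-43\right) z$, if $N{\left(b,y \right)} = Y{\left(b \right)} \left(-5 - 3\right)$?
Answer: $198144$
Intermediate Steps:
$Y{\left(U \right)} = 48 - 8 U$ ($Y{\left(U \right)} = 8 \left(6 - U\right) = 48 - 8 U$)
$N{\left(b,y \right)} = -384 + 64 b$ ($N{\left(b,y \right)} = \left(48 - 8 b\right) \left(-5 - 3\right) = \left(48 - 8 b\right) \left(-8\right) = -384 + 64 b$)
$z = 18$ ($z = 3 - 3 \left(-5\right) = 3 - -15 = 3 + 15 = 18$)
$N{\left(2,5 \right)} \left(-43\right) z = \left(-384 + 64 \cdot 2\right) \left(-43\right) 18 = \left(-384 + 128\right) \left(-43\right) 18 = \left(-256\right) \left(-43\right) 18 = 11008 \cdot 18 = 198144$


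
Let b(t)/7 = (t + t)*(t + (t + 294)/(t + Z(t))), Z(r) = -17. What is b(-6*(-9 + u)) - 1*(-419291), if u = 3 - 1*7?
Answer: 31178711/61 ≈ 5.1113e+5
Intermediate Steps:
u = -4 (u = 3 - 7 = -4)
b(t) = 14*t*(t + (294 + t)/(-17 + t)) (b(t) = 7*((t + t)*(t + (t + 294)/(t - 17))) = 7*((2*t)*(t + (294 + t)/(-17 + t))) = 7*(2*t*(t + (294 + t)/(-17 + t))) = 14*t*(t + (294 + t)/(-17 + t)))
b(-6*(-9 + u)) - 1*(-419291) = 14*(-6*(-9 - 4))*(294 + (-6*(-9 - 4))**2 - (-96)*(-9 - 4))/(-17 - 6*(-9 - 4)) - 1*(-419291) = 14*(-6*(-13))*(294 + (-6*(-13))**2 - (-96)*(-13))/(-17 - 6*(-13)) + 419291 = 14*78*(294 + 78**2 - 16*78)/(-17 + 78) + 419291 = 14*78*(294 + 6084 - 1248)/61 + 419291 = 14*78*(1/61)*5130 + 419291 = 5601960/61 + 419291 = 31178711/61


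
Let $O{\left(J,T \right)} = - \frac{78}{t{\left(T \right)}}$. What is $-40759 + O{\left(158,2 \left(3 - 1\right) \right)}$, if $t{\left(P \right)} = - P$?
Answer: $- \frac{81479}{2} \approx -40740.0$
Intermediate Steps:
$O{\left(J,T \right)} = \frac{78}{T}$ ($O{\left(J,T \right)} = - \frac{78}{\left(-1\right) T} = - 78 \left(- \frac{1}{T}\right) = \frac{78}{T}$)
$-40759 + O{\left(158,2 \left(3 - 1\right) \right)} = -40759 + \frac{78}{2 \left(3 - 1\right)} = -40759 + \frac{78}{2 \cdot 2} = -40759 + \frac{78}{4} = -40759 + 78 \cdot \frac{1}{4} = -40759 + \frac{39}{2} = - \frac{81479}{2}$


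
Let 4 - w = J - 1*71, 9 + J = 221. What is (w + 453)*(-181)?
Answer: -57196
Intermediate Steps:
J = 212 (J = -9 + 221 = 212)
w = -137 (w = 4 - (212 - 1*71) = 4 - (212 - 71) = 4 - 1*141 = 4 - 141 = -137)
(w + 453)*(-181) = (-137 + 453)*(-181) = 316*(-181) = -57196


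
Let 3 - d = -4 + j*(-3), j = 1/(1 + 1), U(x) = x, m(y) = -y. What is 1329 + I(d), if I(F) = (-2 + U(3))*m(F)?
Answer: 2641/2 ≈ 1320.5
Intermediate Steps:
j = ½ (j = 1/2 = ½ ≈ 0.50000)
d = 17/2 (d = 3 - (-4 + (½)*(-3)) = 3 - (-4 - 3/2) = 3 - 1*(-11/2) = 3 + 11/2 = 17/2 ≈ 8.5000)
I(F) = -F (I(F) = (-2 + 3)*(-F) = 1*(-F) = -F)
1329 + I(d) = 1329 - 1*17/2 = 1329 - 17/2 = 2641/2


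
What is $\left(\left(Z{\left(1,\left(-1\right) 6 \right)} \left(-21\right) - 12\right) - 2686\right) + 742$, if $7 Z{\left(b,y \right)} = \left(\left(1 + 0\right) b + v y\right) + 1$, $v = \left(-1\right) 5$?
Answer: $-2052$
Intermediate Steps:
$v = -5$
$Z{\left(b,y \right)} = \frac{1}{7} - \frac{5 y}{7} + \frac{b}{7}$ ($Z{\left(b,y \right)} = \frac{\left(\left(1 + 0\right) b - 5 y\right) + 1}{7} = \frac{\left(1 b - 5 y\right) + 1}{7} = \frac{\left(b - 5 y\right) + 1}{7} = \frac{1 + b - 5 y}{7} = \frac{1}{7} - \frac{5 y}{7} + \frac{b}{7}$)
$\left(\left(Z{\left(1,\left(-1\right) 6 \right)} \left(-21\right) - 12\right) - 2686\right) + 742 = \left(\left(\left(\frac{1}{7} - \frac{5 \left(\left(-1\right) 6\right)}{7} + \frac{1}{7} \cdot 1\right) \left(-21\right) - 12\right) - 2686\right) + 742 = \left(\left(\left(\frac{1}{7} - - \frac{30}{7} + \frac{1}{7}\right) \left(-21\right) - 12\right) - 2686\right) + 742 = \left(\left(\left(\frac{1}{7} + \frac{30}{7} + \frac{1}{7}\right) \left(-21\right) - 12\right) - 2686\right) + 742 = \left(\left(\frac{32}{7} \left(-21\right) - 12\right) - 2686\right) + 742 = \left(\left(-96 - 12\right) - 2686\right) + 742 = \left(-108 - 2686\right) + 742 = -2794 + 742 = -2052$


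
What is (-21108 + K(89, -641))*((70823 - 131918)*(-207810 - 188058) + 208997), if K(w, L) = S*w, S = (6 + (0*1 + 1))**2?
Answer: -405038997361379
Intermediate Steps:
S = 49 (S = (6 + (0 + 1))**2 = (6 + 1)**2 = 7**2 = 49)
K(w, L) = 49*w
(-21108 + K(89, -641))*((70823 - 131918)*(-207810 - 188058) + 208997) = (-21108 + 49*89)*((70823 - 131918)*(-207810 - 188058) + 208997) = (-21108 + 4361)*(-61095*(-395868) + 208997) = -16747*(24185555460 + 208997) = -16747*24185764457 = -405038997361379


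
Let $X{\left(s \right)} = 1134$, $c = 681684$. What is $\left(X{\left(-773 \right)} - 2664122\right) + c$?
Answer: $-1981304$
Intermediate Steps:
$\left(X{\left(-773 \right)} - 2664122\right) + c = \left(1134 - 2664122\right) + 681684 = -2662988 + 681684 = -1981304$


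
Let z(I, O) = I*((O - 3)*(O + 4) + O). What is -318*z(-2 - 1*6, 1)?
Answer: -22896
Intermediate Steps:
z(I, O) = I*(O + (-3 + O)*(4 + O)) (z(I, O) = I*((-3 + O)*(4 + O) + O) = I*(O + (-3 + O)*(4 + O)))
-318*z(-2 - 1*6, 1) = -318*(-2 - 1*6)*(-12 + 1² + 2*1) = -318*(-2 - 6)*(-12 + 1 + 2) = -(-2544)*(-9) = -318*72 = -22896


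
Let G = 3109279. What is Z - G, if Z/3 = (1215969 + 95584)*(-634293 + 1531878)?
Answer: 3531687789236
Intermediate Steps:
Z = 3531690898515 (Z = 3*((1215969 + 95584)*(-634293 + 1531878)) = 3*(1311553*897585) = 3*1177230299505 = 3531690898515)
Z - G = 3531690898515 - 1*3109279 = 3531690898515 - 3109279 = 3531687789236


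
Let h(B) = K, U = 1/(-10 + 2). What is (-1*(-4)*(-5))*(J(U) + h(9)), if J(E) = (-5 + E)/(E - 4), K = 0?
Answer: -820/33 ≈ -24.848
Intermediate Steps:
U = -1/8 (U = 1/(-8) = -1/8 ≈ -0.12500)
h(B) = 0
J(E) = (-5 + E)/(-4 + E)
(-1*(-4)*(-5))*(J(U) + h(9)) = (-1*(-4)*(-5))*((-5 - 1/8)/(-4 - 1/8) + 0) = (4*(-5))*(-41/8/(-33/8) + 0) = -20*(-8/33*(-41/8) + 0) = -20*(41/33 + 0) = -20*41/33 = -820/33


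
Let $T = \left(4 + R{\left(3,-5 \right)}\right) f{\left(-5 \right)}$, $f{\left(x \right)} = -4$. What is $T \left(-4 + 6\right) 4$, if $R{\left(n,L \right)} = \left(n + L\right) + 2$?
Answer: $-128$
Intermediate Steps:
$R{\left(n,L \right)} = 2 + L + n$ ($R{\left(n,L \right)} = \left(L + n\right) + 2 = 2 + L + n$)
$T = -16$ ($T = \left(4 + \left(2 - 5 + 3\right)\right) \left(-4\right) = \left(4 + 0\right) \left(-4\right) = 4 \left(-4\right) = -16$)
$T \left(-4 + 6\right) 4 = - 16 \left(-4 + 6\right) 4 = - 16 \cdot 2 \cdot 4 = \left(-16\right) 8 = -128$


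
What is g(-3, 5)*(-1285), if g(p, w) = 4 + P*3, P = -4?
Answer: 10280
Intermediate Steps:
g(p, w) = -8 (g(p, w) = 4 - 4*3 = 4 - 12 = -8)
g(-3, 5)*(-1285) = -8*(-1285) = 10280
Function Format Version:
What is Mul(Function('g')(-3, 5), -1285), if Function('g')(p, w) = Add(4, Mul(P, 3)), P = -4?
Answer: 10280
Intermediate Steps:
Function('g')(p, w) = -8 (Function('g')(p, w) = Add(4, Mul(-4, 3)) = Add(4, -12) = -8)
Mul(Function('g')(-3, 5), -1285) = Mul(-8, -1285) = 10280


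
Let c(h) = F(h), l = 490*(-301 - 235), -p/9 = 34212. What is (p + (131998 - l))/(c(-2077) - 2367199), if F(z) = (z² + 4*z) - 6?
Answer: 43365/969208 ≈ 0.044743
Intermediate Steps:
p = -307908 (p = -9*34212 = -307908)
l = -262640 (l = 490*(-536) = -262640)
F(z) = -6 + z² + 4*z
c(h) = -6 + h² + 4*h
(p + (131998 - l))/(c(-2077) - 2367199) = (-307908 + (131998 - 1*(-262640)))/((-6 + (-2077)² + 4*(-2077)) - 2367199) = (-307908 + (131998 + 262640))/((-6 + 4313929 - 8308) - 2367199) = (-307908 + 394638)/(4305615 - 2367199) = 86730/1938416 = 86730*(1/1938416) = 43365/969208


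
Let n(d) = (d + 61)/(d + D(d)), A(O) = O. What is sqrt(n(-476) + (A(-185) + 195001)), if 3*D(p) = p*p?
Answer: sqrt(2468884683135101)/112574 ≈ 441.38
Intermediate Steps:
D(p) = p**2/3 (D(p) = (p*p)/3 = p**2/3)
n(d) = (61 + d)/(d + d**2/3) (n(d) = (d + 61)/(d + d**2/3) = (61 + d)/(d + d**2/3))
sqrt(n(-476) + (A(-185) + 195001)) = sqrt(3*(61 - 476)/(-476*(3 - 476)) + (-185 + 195001)) = sqrt(3*(-1/476)*(-415)/(-473) + 194816) = sqrt(3*(-1/476)*(-1/473)*(-415) + 194816) = sqrt(-1245/225148 + 194816) = sqrt(43862431523/225148) = sqrt(2468884683135101)/112574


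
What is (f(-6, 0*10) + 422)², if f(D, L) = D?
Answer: 173056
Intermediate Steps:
(f(-6, 0*10) + 422)² = (-6 + 422)² = 416² = 173056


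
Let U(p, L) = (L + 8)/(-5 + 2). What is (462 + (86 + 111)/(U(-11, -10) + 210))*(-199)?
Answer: -58222425/632 ≈ -92124.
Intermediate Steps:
U(p, L) = -8/3 - L/3 (U(p, L) = (8 + L)/(-3) = (8 + L)*(-⅓) = -8/3 - L/3)
(462 + (86 + 111)/(U(-11, -10) + 210))*(-199) = (462 + (86 + 111)/((-8/3 - ⅓*(-10)) + 210))*(-199) = (462 + 197/((-8/3 + 10/3) + 210))*(-199) = (462 + 197/(⅔ + 210))*(-199) = (462 + 197/(632/3))*(-199) = (462 + 197*(3/632))*(-199) = (462 + 591/632)*(-199) = (292575/632)*(-199) = -58222425/632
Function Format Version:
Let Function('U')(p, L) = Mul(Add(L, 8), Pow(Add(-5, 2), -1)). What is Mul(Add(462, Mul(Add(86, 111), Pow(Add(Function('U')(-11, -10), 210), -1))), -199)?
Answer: Rational(-58222425, 632) ≈ -92124.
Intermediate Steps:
Function('U')(p, L) = Add(Rational(-8, 3), Mul(Rational(-1, 3), L)) (Function('U')(p, L) = Mul(Add(8, L), Pow(-3, -1)) = Mul(Add(8, L), Rational(-1, 3)) = Add(Rational(-8, 3), Mul(Rational(-1, 3), L)))
Mul(Add(462, Mul(Add(86, 111), Pow(Add(Function('U')(-11, -10), 210), -1))), -199) = Mul(Add(462, Mul(Add(86, 111), Pow(Add(Add(Rational(-8, 3), Mul(Rational(-1, 3), -10)), 210), -1))), -199) = Mul(Add(462, Mul(197, Pow(Add(Add(Rational(-8, 3), Rational(10, 3)), 210), -1))), -199) = Mul(Add(462, Mul(197, Pow(Add(Rational(2, 3), 210), -1))), -199) = Mul(Add(462, Mul(197, Pow(Rational(632, 3), -1))), -199) = Mul(Add(462, Mul(197, Rational(3, 632))), -199) = Mul(Add(462, Rational(591, 632)), -199) = Mul(Rational(292575, 632), -199) = Rational(-58222425, 632)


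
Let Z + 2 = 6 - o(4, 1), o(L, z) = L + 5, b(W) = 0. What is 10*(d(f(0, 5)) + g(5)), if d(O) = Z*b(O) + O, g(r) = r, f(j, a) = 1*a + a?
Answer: 150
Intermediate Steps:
o(L, z) = 5 + L
Z = -5 (Z = -2 + (6 - (5 + 4)) = -2 + (6 - 1*9) = -2 + (6 - 9) = -2 - 3 = -5)
f(j, a) = 2*a (f(j, a) = a + a = 2*a)
d(O) = O (d(O) = -5*0 + O = 0 + O = O)
10*(d(f(0, 5)) + g(5)) = 10*(2*5 + 5) = 10*(10 + 5) = 10*15 = 150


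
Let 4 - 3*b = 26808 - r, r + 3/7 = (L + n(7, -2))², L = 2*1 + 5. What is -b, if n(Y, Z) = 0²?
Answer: 187288/21 ≈ 8918.5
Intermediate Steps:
n(Y, Z) = 0
L = 7 (L = 2 + 5 = 7)
r = 340/7 (r = -3/7 + (7 + 0)² = -3/7 + 7² = -3/7 + 49 = 340/7 ≈ 48.571)
b = -187288/21 (b = 4/3 - (26808 - 1*340/7)/3 = 4/3 - (26808 - 340/7)/3 = 4/3 - ⅓*187316/7 = 4/3 - 187316/21 = -187288/21 ≈ -8918.5)
-b = -1*(-187288/21) = 187288/21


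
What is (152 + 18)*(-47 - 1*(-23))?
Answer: -4080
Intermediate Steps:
(152 + 18)*(-47 - 1*(-23)) = 170*(-47 + 23) = 170*(-24) = -4080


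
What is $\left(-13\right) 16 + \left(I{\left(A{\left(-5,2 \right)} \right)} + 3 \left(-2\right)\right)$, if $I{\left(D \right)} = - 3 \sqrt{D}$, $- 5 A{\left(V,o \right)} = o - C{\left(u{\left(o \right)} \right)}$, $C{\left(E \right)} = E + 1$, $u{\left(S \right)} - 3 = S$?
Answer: $-214 - \frac{6 \sqrt{5}}{5} \approx -216.68$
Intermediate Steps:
$u{\left(S \right)} = 3 + S$
$C{\left(E \right)} = 1 + E$
$A{\left(V,o \right)} = \frac{4}{5}$ ($A{\left(V,o \right)} = - \frac{o - \left(1 + \left(3 + o\right)\right)}{5} = - \frac{o - \left(4 + o\right)}{5} = \left(- \frac{1}{5}\right) \left(-4\right) = \frac{4}{5}$)
$\left(-13\right) 16 + \left(I{\left(A{\left(-5,2 \right)} \right)} + 3 \left(-2\right)\right) = \left(-13\right) 16 - \left(6 + 3 \sqrt{\frac{4}{5}}\right) = -208 - \left(6 + 3 \frac{2 \sqrt{5}}{5}\right) = -208 - \left(6 + \frac{6 \sqrt{5}}{5}\right) = -214 - \frac{6 \sqrt{5}}{5}$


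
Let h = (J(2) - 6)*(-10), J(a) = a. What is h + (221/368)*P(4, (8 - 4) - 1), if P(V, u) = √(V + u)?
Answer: 40 + 221*√7/368 ≈ 41.589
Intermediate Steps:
h = 40 (h = (2 - 6)*(-10) = -4*(-10) = 40)
h + (221/368)*P(4, (8 - 4) - 1) = 40 + (221/368)*√(4 + ((8 - 4) - 1)) = 40 + (221*(1/368))*√(4 + (4 - 1)) = 40 + 221*√(4 + 3)/368 = 40 + 221*√7/368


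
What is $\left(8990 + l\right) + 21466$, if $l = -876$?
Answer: $29580$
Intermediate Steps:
$\left(8990 + l\right) + 21466 = \left(8990 - 876\right) + 21466 = 8114 + 21466 = 29580$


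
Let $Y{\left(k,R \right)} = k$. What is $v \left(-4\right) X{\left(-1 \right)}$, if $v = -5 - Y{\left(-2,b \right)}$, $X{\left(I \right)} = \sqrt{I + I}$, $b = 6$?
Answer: $12 i \sqrt{2} \approx 16.971 i$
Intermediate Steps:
$X{\left(I \right)} = \sqrt{2} \sqrt{I}$ ($X{\left(I \right)} = \sqrt{2 I} = \sqrt{2} \sqrt{I}$)
$v = -3$ ($v = -5 - -2 = -5 + 2 = -3$)
$v \left(-4\right) X{\left(-1 \right)} = \left(-3\right) \left(-4\right) \sqrt{2} \sqrt{-1} = 12 \sqrt{2} i = 12 i \sqrt{2}$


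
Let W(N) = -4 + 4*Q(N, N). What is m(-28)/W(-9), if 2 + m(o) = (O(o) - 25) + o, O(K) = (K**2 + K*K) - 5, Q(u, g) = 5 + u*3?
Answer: -377/23 ≈ -16.391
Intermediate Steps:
Q(u, g) = 5 + 3*u
O(K) = -5 + 2*K**2 (O(K) = (K**2 + K**2) - 5 = 2*K**2 - 5 = -5 + 2*K**2)
m(o) = -32 + o + 2*o**2 (m(o) = -2 + (((-5 + 2*o**2) - 25) + o) = -2 + ((-30 + 2*o**2) + o) = -2 + (-30 + o + 2*o**2) = -32 + o + 2*o**2)
W(N) = 16 + 12*N (W(N) = -4 + 4*(5 + 3*N) = -4 + (20 + 12*N) = 16 + 12*N)
m(-28)/W(-9) = (-32 - 28 + 2*(-28)**2)/(16 + 12*(-9)) = (-32 - 28 + 2*784)/(16 - 108) = (-32 - 28 + 1568)/(-92) = 1508*(-1/92) = -377/23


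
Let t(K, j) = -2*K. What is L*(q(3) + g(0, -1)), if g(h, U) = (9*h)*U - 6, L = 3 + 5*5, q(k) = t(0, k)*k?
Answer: -168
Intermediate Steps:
q(k) = 0 (q(k) = (-2*0)*k = 0*k = 0)
L = 28 (L = 3 + 25 = 28)
g(h, U) = -6 + 9*U*h (g(h, U) = 9*U*h - 6 = -6 + 9*U*h)
L*(q(3) + g(0, -1)) = 28*(0 + (-6 + 9*(-1)*0)) = 28*(0 + (-6 + 0)) = 28*(0 - 6) = 28*(-6) = -168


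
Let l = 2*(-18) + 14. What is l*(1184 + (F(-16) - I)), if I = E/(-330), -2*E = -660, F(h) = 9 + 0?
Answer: -26268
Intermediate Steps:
F(h) = 9
E = 330 (E = -½*(-660) = 330)
I = -1 (I = 330/(-330) = 330*(-1/330) = -1)
l = -22 (l = -36 + 14 = -22)
l*(1184 + (F(-16) - I)) = -22*(1184 + (9 - 1*(-1))) = -22*(1184 + (9 + 1)) = -22*(1184 + 10) = -22*1194 = -26268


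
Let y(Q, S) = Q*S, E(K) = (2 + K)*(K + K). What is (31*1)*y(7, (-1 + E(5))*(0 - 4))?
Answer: -59892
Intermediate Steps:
E(K) = 2*K*(2 + K) (E(K) = (2 + K)*(2*K) = 2*K*(2 + K))
(31*1)*y(7, (-1 + E(5))*(0 - 4)) = (31*1)*(7*((-1 + 2*5*(2 + 5))*(0 - 4))) = 31*(7*((-1 + 2*5*7)*(-4))) = 31*(7*((-1 + 70)*(-4))) = 31*(7*(69*(-4))) = 31*(7*(-276)) = 31*(-1932) = -59892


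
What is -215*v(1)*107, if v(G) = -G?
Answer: 23005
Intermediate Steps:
-215*v(1)*107 = -(-215)*107 = -215*(-1)*107 = 215*107 = 23005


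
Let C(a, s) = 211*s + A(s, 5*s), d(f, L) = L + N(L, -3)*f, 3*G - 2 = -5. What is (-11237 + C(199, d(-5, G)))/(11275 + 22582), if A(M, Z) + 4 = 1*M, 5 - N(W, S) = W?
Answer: -17813/33857 ≈ -0.52612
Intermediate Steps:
G = -1 (G = ⅔ + (⅓)*(-5) = ⅔ - 5/3 = -1)
N(W, S) = 5 - W
A(M, Z) = -4 + M (A(M, Z) = -4 + 1*M = -4 + M)
d(f, L) = L + f*(5 - L) (d(f, L) = L + (5 - L)*f = L + f*(5 - L))
C(a, s) = -4 + 212*s (C(a, s) = 211*s + (-4 + s) = -4 + 212*s)
(-11237 + C(199, d(-5, G)))/(11275 + 22582) = (-11237 + (-4 + 212*(-1 - 1*(-5)*(-5 - 1))))/(11275 + 22582) = (-11237 + (-4 + 212*(-1 - 1*(-5)*(-6))))/33857 = (-11237 + (-4 + 212*(-1 - 30)))*(1/33857) = (-11237 + (-4 + 212*(-31)))*(1/33857) = (-11237 + (-4 - 6572))*(1/33857) = (-11237 - 6576)*(1/33857) = -17813*1/33857 = -17813/33857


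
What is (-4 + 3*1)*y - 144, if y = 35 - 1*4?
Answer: -175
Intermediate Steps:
y = 31 (y = 35 - 4 = 31)
(-4 + 3*1)*y - 144 = (-4 + 3*1)*31 - 144 = (-4 + 3)*31 - 144 = -1*31 - 144 = -31 - 144 = -175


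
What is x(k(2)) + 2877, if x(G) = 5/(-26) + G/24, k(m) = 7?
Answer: 897655/312 ≈ 2877.1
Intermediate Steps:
x(G) = -5/26 + G/24 (x(G) = 5*(-1/26) + G*(1/24) = -5/26 + G/24)
x(k(2)) + 2877 = (-5/26 + (1/24)*7) + 2877 = (-5/26 + 7/24) + 2877 = 31/312 + 2877 = 897655/312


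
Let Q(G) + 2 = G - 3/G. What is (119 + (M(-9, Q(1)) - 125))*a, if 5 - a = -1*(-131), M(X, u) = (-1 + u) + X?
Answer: 2520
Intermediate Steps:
Q(G) = -2 + G - 3/G (Q(G) = -2 + (G - 3/G) = -2 + G - 3/G)
M(X, u) = -1 + X + u
a = -126 (a = 5 - (-1)*(-131) = 5 - 1*131 = 5 - 131 = -126)
(119 + (M(-9, Q(1)) - 125))*a = (119 + ((-1 - 9 + (-2 + 1 - 3/1)) - 125))*(-126) = (119 + ((-1 - 9 + (-2 + 1 - 3*1)) - 125))*(-126) = (119 + ((-1 - 9 + (-2 + 1 - 3)) - 125))*(-126) = (119 + ((-1 - 9 - 4) - 125))*(-126) = (119 + (-14 - 125))*(-126) = (119 - 139)*(-126) = -20*(-126) = 2520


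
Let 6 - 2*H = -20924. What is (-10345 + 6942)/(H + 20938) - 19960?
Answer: -626807283/31403 ≈ -19960.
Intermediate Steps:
H = 10465 (H = 3 - 1/2*(-20924) = 3 + 10462 = 10465)
(-10345 + 6942)/(H + 20938) - 19960 = (-10345 + 6942)/(10465 + 20938) - 19960 = -3403/31403 - 19960 = -626807283/31403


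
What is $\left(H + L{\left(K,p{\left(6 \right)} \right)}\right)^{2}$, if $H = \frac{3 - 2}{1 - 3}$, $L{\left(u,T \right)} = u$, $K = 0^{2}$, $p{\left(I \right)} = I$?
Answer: $\frac{1}{4} \approx 0.25$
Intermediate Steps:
$K = 0$
$H = - \frac{1}{2}$ ($H = 1 \frac{1}{-2} = 1 \left(- \frac{1}{2}\right) = - \frac{1}{2} \approx -0.5$)
$\left(H + L{\left(K,p{\left(6 \right)} \right)}\right)^{2} = \left(- \frac{1}{2} + 0\right)^{2} = \left(- \frac{1}{2}\right)^{2} = \frac{1}{4}$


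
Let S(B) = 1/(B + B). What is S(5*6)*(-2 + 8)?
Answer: 1/10 ≈ 0.10000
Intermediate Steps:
S(B) = 1/(2*B)
S(5*6)*(-2 + 8) = (1/(2*((5*6))))*(-2 + 8) = ((1/2)/30)*6 = ((1/2)*(1/30))*6 = (1/60)*6 = 1/10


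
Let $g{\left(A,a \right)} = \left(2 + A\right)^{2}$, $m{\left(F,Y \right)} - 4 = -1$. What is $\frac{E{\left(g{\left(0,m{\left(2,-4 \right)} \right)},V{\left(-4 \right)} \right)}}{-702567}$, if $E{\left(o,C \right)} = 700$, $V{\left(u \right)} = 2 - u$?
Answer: $- \frac{700}{702567} \approx -0.00099635$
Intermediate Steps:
$m{\left(F,Y \right)} = 3$ ($m{\left(F,Y \right)} = 4 - 1 = 3$)
$\frac{E{\left(g{\left(0,m{\left(2,-4 \right)} \right)},V{\left(-4 \right)} \right)}}{-702567} = \frac{700}{-702567} = 700 \left(- \frac{1}{702567}\right) = - \frac{700}{702567}$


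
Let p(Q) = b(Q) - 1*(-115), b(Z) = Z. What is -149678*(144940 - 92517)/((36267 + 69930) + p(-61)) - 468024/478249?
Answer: -3752663885428730/50814434499 ≈ -73850.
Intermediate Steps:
p(Q) = 115 + Q (p(Q) = Q - 1*(-115) = Q + 115 = 115 + Q)
-149678*(144940 - 92517)/((36267 + 69930) + p(-61)) - 468024/478249 = -149678*(144940 - 92517)/((36267 + 69930) + (115 - 61)) - 468024/478249 = -149678*52423/(106197 + 54) - 468024*1/478249 = -149678/(106251*(1/52423)) - 468024/478249 = -149678/106251/52423 - 468024/478249 = -149678*52423/106251 - 468024/478249 = -7846569794/106251 - 468024/478249 = -3752663885428730/50814434499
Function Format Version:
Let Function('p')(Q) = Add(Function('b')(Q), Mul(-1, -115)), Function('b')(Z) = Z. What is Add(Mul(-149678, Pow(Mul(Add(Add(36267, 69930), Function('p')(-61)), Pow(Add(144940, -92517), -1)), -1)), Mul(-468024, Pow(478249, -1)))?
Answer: Rational(-3752663885428730, 50814434499) ≈ -73850.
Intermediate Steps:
Function('p')(Q) = Add(115, Q) (Function('p')(Q) = Add(Q, Mul(-1, -115)) = Add(Q, 115) = Add(115, Q))
Add(Mul(-149678, Pow(Mul(Add(Add(36267, 69930), Function('p')(-61)), Pow(Add(144940, -92517), -1)), -1)), Mul(-468024, Pow(478249, -1))) = Add(Mul(-149678, Pow(Mul(Add(Add(36267, 69930), Add(115, -61)), Pow(Add(144940, -92517), -1)), -1)), Mul(-468024, Pow(478249, -1))) = Add(Mul(-149678, Pow(Mul(Add(106197, 54), Pow(52423, -1)), -1)), Mul(-468024, Rational(1, 478249))) = Add(Mul(-149678, Pow(Mul(106251, Rational(1, 52423)), -1)), Rational(-468024, 478249)) = Add(Mul(-149678, Pow(Rational(106251, 52423), -1)), Rational(-468024, 478249)) = Add(Mul(-149678, Rational(52423, 106251)), Rational(-468024, 478249)) = Add(Rational(-7846569794, 106251), Rational(-468024, 478249)) = Rational(-3752663885428730, 50814434499)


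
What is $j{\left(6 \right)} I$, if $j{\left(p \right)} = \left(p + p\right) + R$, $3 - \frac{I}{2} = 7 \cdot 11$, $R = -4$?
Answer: $-1184$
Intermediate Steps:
$I = -148$ ($I = 6 - 2 \cdot 7 \cdot 11 = 6 - 154 = -148$)
$j{\left(p \right)} = -4 + 2 p$ ($j{\left(p \right)} = \left(p + p\right) - 4 = 2 p - 4 = -4 + 2 p$)
$j{\left(6 \right)} I = \left(-4 + 2 \cdot 6\right) \left(-148\right) = \left(-4 + 12\right) \left(-148\right) = 8 \left(-148\right) = -1184$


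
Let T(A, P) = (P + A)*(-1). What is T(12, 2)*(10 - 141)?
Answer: 1834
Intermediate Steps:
T(A, P) = -A - P (T(A, P) = (A + P)*(-1) = -A - P)
T(12, 2)*(10 - 141) = (-1*12 - 1*2)*(10 - 141) = (-12 - 2)*(-131) = -14*(-131) = 1834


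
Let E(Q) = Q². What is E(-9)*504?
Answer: 40824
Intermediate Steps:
E(-9)*504 = (-9)²*504 = 81*504 = 40824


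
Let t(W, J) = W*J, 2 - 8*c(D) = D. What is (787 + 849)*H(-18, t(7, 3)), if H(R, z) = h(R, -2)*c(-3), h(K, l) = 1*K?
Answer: -18405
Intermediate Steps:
c(D) = ¼ - D/8
h(K, l) = K
t(W, J) = J*W
H(R, z) = 5*R/8 (H(R, z) = R*(¼ - ⅛*(-3)) = R*(¼ + 3/8) = R*(5/8) = 5*R/8)
(787 + 849)*H(-18, t(7, 3)) = (787 + 849)*((5/8)*(-18)) = 1636*(-45/4) = -18405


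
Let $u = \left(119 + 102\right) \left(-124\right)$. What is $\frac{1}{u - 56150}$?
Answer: $- \frac{1}{83554} \approx -1.1968 \cdot 10^{-5}$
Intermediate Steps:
$u = -27404$ ($u = 221 \left(-124\right) = -27404$)
$\frac{1}{u - 56150} = \frac{1}{-27404 - 56150} = \frac{1}{-83554} = - \frac{1}{83554}$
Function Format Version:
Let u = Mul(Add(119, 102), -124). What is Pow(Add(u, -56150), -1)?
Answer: Rational(-1, 83554) ≈ -1.1968e-5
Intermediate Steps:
u = -27404 (u = Mul(221, -124) = -27404)
Pow(Add(u, -56150), -1) = Pow(Add(-27404, -56150), -1) = Pow(-83554, -1) = Rational(-1, 83554)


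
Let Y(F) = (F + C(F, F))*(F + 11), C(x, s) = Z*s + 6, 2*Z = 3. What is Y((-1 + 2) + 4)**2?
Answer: 87616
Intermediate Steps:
Z = 3/2 (Z = (1/2)*3 = 3/2 ≈ 1.5000)
C(x, s) = 6 + 3*s/2 (C(x, s) = 3*s/2 + 6 = 6 + 3*s/2)
Y(F) = (6 + 5*F/2)*(11 + F) (Y(F) = (F + (6 + 3*F/2))*(F + 11) = (6 + 5*F/2)*(11 + F))
Y((-1 + 2) + 4)**2 = (66 + 5*((-1 + 2) + 4)**2/2 + 67*((-1 + 2) + 4)/2)**2 = (66 + 5*(1 + 4)**2/2 + 67*(1 + 4)/2)**2 = (66 + (5/2)*5**2 + (67/2)*5)**2 = (66 + (5/2)*25 + 335/2)**2 = (66 + 125/2 + 335/2)**2 = 296**2 = 87616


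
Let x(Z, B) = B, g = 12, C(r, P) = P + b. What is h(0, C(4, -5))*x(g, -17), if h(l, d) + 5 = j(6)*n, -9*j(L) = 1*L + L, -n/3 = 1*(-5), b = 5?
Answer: 425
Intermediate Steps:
C(r, P) = 5 + P (C(r, P) = P + 5 = 5 + P)
n = 15 (n = -3*(-5) = 15)
j(L) = -2*L/9 (j(L) = -(1*L + L)/9 = -(L + L)/9 = -2*L/9)
h(l, d) = -25 (h(l, d) = -5 - 2/9*6*15 = -5 - 4/3*15 = -5 - 20 = -25)
h(0, C(4, -5))*x(g, -17) = -25*(-17) = 425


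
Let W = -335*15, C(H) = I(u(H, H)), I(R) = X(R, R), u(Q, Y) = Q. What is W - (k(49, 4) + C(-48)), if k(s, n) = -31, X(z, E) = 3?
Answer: -4997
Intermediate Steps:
I(R) = 3
C(H) = 3
W = -5025
W - (k(49, 4) + C(-48)) = -5025 - (-31 + 3) = -5025 - 1*(-28) = -5025 + 28 = -4997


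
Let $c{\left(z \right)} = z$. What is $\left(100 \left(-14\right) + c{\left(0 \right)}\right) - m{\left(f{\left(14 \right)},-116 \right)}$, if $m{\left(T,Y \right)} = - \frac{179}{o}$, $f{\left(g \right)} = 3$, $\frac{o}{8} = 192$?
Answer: $- \frac{2150221}{1536} \approx -1399.9$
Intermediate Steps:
$o = 1536$ ($o = 8 \cdot 192 = 1536$)
$m{\left(T,Y \right)} = - \frac{179}{1536}$
$\left(100 \left(-14\right) + c{\left(0 \right)}\right) - m{\left(f{\left(14 \right)},-116 \right)} = \left(100 \left(-14\right) + 0\right) - - \frac{179}{1536} = \left(-1400 + 0\right) + \frac{179}{1536} = -1400 + \frac{179}{1536} = - \frac{2150221}{1536}$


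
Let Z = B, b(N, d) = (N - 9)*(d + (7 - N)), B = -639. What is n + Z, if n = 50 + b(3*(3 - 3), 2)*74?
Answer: -6583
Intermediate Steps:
b(N, d) = (-9 + N)*(7 + d - N)
Z = -639
n = -5944 (n = 50 + (-63 - (3*(3 - 3))² - 9*2 + 16*(3*(3 - 3)) + (3*(3 - 3))*2)*74 = 50 + (-63 - (3*0)² - 18 + 16*(3*0) + (3*0)*2)*74 = 50 + (-63 - 1*0² - 18 + 16*0 + 0*2)*74 = 50 + (-63 - 1*0 - 18 + 0 + 0)*74 = 50 + (-63 + 0 - 18 + 0 + 0)*74 = 50 - 81*74 = 50 - 5994 = -5944)
n + Z = -5944 - 639 = -6583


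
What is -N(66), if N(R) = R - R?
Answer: 0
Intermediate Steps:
N(R) = 0
-N(66) = -1*0 = 0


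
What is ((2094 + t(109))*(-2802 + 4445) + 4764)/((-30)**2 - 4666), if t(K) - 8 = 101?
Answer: -3624293/3766 ≈ -962.37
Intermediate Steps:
t(K) = 109 (t(K) = 8 + 101 = 109)
((2094 + t(109))*(-2802 + 4445) + 4764)/((-30)**2 - 4666) = ((2094 + 109)*(-2802 + 4445) + 4764)/((-30)**2 - 4666) = (2203*1643 + 4764)/(900 - 4666) = (3619529 + 4764)/(-3766) = 3624293*(-1/3766) = -3624293/3766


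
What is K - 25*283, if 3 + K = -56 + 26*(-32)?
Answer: -7966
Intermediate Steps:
K = -891 (K = -3 + (-56 + 26*(-32)) = -3 + (-56 - 832) = -3 - 888 = -891)
K - 25*283 = -891 - 25*283 = -891 - 1*7075 = -891 - 7075 = -7966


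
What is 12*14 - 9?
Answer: 159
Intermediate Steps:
12*14 - 9 = 168 - 9 = 159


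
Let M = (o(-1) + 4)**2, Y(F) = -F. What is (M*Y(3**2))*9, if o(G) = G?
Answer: -729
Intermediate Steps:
M = 9 (M = (-1 + 4)**2 = 3**2 = 9)
(M*Y(3**2))*9 = (9*(-1*3**2))*9 = (9*(-1*9))*9 = (9*(-9))*9 = -81*9 = -729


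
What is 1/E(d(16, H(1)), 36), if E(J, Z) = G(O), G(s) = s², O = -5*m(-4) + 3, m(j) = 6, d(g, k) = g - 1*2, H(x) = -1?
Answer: 1/729 ≈ 0.0013717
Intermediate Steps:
d(g, k) = -2 + g (d(g, k) = g - 2 = -2 + g)
O = -27 (O = -5*6 + 3 = -1*30 + 3 = -30 + 3 = -27)
E(J, Z) = 729 (E(J, Z) = (-27)² = 729)
1/E(d(16, H(1)), 36) = 1/729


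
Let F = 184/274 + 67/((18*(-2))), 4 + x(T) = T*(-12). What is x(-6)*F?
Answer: -99739/1233 ≈ -80.891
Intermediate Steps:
x(T) = -4 - 12*T (x(T) = -4 + T*(-12) = -4 - 12*T)
F = -5867/4932 (F = 184*(1/274) + 67/(-36) = 92/137 + 67*(-1/36) = 92/137 - 67/36 = -5867/4932 ≈ -1.1896)
x(-6)*F = (-4 - 12*(-6))*(-5867/4932) = (-4 + 72)*(-5867/4932) = 68*(-5867/4932) = -99739/1233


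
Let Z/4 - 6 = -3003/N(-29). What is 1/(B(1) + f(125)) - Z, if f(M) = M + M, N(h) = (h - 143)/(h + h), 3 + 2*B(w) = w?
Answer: 43112401/10707 ≈ 4026.6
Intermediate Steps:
B(w) = -3/2 + w/2
N(h) = (-143 + h)/(2*h) (N(h) = (-143 + h)/((2*h)) = (-143 + h)*(1/(2*h)) = (-143 + h)/(2*h))
f(M) = 2*M
Z = -173142/43 (Z = 24 + 4*(-3003*(-58/(-143 - 29))) = 24 + 4*(-3003/((1/2)*(-1/29)*(-172))) = 24 + 4*(-3003/86/29) = 24 + 4*(-3003*29/86) = 24 + 4*(-87087/86) = 24 - 174174/43 = -173142/43 ≈ -4026.6)
1/(B(1) + f(125)) - Z = 1/((-3/2 + (1/2)*1) + 2*125) - 1*(-173142/43) = 1/((-3/2 + 1/2) + 250) + 173142/43 = 1/(-1 + 250) + 173142/43 = 1/249 + 173142/43 = 43112401/10707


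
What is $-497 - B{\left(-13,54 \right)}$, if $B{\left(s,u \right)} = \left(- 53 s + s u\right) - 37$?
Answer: $-447$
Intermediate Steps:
$B{\left(s,u \right)} = -37 - 53 s + s u$
$-497 - B{\left(-13,54 \right)} = -497 - \left(-37 - -689 - 702\right) = -497 - \left(-37 + 689 - 702\right) = -497 - -50 = -497 + 50 = -447$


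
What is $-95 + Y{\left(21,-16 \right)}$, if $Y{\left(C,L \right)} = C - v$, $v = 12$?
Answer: $-86$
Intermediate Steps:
$Y{\left(C,L \right)} = -12 + C$ ($Y{\left(C,L \right)} = C - 12 = -12 + C$)
$-95 + Y{\left(21,-16 \right)} = -95 + \left(-12 + 21\right) = -95 + 9 = -86$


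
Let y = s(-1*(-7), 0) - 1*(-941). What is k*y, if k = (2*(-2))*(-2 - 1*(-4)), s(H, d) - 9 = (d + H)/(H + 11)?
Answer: -68428/9 ≈ -7603.1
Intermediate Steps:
s(H, d) = 9 + (H + d)/(11 + H) (s(H, d) = 9 + (d + H)/(H + 11) = 9 + (H + d)/(11 + H))
k = -8 (k = -4*(-2 + 4) = -4*2 = -8)
y = 17107/18 (y = (99 + 0 + 10*(-1*(-7)))/(11 - 1*(-7)) - 1*(-941) = (99 + 0 + 10*7)/(11 + 7) + 941 = (99 + 0 + 70)/18 + 941 = (1/18)*169 + 941 = 169/18 + 941 = 17107/18 ≈ 950.39)
k*y = -8*17107/18 = -68428/9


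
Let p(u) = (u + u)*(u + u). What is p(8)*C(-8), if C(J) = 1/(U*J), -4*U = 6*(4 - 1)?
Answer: 64/9 ≈ 7.1111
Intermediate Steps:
U = -9/2 (U = -3*(4 - 1)/2 = -3*3/2 = -¼*18 = -9/2 ≈ -4.5000)
p(u) = 4*u² (p(u) = (2*u)*(2*u) = 4*u²)
C(J) = -2/(9*J) (C(J) = 1/((-9/2)*J) = -2/(9*J))
p(8)*C(-8) = (4*8²)*(-2/9/(-8)) = (4*64)*(-2/9*(-⅛)) = 256*(1/36) = 64/9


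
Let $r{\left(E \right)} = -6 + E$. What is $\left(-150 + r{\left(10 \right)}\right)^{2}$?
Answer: $21316$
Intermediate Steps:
$\left(-150 + r{\left(10 \right)}\right)^{2} = \left(-150 + \left(-6 + 10\right)\right)^{2} = \left(-150 + 4\right)^{2} = \left(-146\right)^{2} = 21316$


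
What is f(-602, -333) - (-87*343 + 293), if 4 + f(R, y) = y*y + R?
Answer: 139831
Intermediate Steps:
f(R, y) = -4 + R + y² (f(R, y) = -4 + (y*y + R) = -4 + (y² + R) = -4 + (R + y²) = -4 + R + y²)
f(-602, -333) - (-87*343 + 293) = (-4 - 602 + (-333)²) - (-87*343 + 293) = (-4 - 602 + 110889) - (-29841 + 293) = 110283 - 1*(-29548) = 110283 + 29548 = 139831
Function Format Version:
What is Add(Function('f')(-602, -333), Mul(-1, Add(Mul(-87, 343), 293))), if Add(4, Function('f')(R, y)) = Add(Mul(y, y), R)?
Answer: 139831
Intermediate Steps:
Function('f')(R, y) = Add(-4, R, Pow(y, 2)) (Function('f')(R, y) = Add(-4, Add(Mul(y, y), R)) = Add(-4, Add(Pow(y, 2), R)) = Add(-4, Add(R, Pow(y, 2))) = Add(-4, R, Pow(y, 2)))
Add(Function('f')(-602, -333), Mul(-1, Add(Mul(-87, 343), 293))) = Add(Add(-4, -602, Pow(-333, 2)), Mul(-1, Add(Mul(-87, 343), 293))) = Add(Add(-4, -602, 110889), Mul(-1, Add(-29841, 293))) = Add(110283, Mul(-1, -29548)) = Add(110283, 29548) = 139831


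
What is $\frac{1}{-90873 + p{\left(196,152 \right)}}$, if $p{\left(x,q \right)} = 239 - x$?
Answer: $- \frac{1}{90830} \approx -1.101 \cdot 10^{-5}$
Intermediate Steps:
$\frac{1}{-90873 + p{\left(196,152 \right)}} = \frac{1}{-90873 + \left(239 - 196\right)} = \frac{1}{-90873 + 43} = \frac{1}{-90830} = - \frac{1}{90830}$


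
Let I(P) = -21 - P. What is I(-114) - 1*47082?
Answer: -46989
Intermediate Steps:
I(-114) - 1*47082 = (-21 - 1*(-114)) - 1*47082 = (-21 + 114) - 47082 = 93 - 47082 = -46989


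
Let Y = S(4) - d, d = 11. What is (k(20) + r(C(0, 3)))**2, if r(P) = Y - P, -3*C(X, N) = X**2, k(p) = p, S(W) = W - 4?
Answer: 81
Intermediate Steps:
S(W) = -4 + W
Y = -11 (Y = (-4 + 4) - 1*11 = 0 - 11 = -11)
C(X, N) = -X**2/3
r(P) = -11 - P
(k(20) + r(C(0, 3)))**2 = (20 + (-11 - (-1)*0**2/3))**2 = (20 + (-11 - (-1)*0/3))**2 = (20 + (-11 - 1*0))**2 = (20 + (-11 + 0))**2 = (20 - 11)**2 = 9**2 = 81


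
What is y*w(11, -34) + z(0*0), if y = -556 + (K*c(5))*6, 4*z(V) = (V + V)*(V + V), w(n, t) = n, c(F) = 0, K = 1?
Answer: -6116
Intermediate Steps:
z(V) = V² (z(V) = ((V + V)*(V + V))/4 = ((2*V)*(2*V))/4 = (4*V²)/4 = V²)
y = -556 (y = -556 + (1*0)*6 = -556 + 0*6 = -556 + 0 = -556)
y*w(11, -34) + z(0*0) = -556*11 + (0*0)² = -6116 + 0² = -6116 + 0 = -6116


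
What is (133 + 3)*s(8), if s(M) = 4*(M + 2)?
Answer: 5440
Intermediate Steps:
s(M) = 8 + 4*M (s(M) = 4*(2 + M) = 8 + 4*M)
(133 + 3)*s(8) = (133 + 3)*(8 + 4*8) = 136*(8 + 32) = 136*40 = 5440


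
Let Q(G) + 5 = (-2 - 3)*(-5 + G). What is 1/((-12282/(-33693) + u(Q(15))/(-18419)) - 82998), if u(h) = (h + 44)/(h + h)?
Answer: -2068637890/171692053531591 ≈ -1.2049e-5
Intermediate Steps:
Q(G) = 20 - 5*G (Q(G) = -5 + (-2 - 3)*(-5 + G) = -5 - 5*(-5 + G) = -5 + (25 - 5*G) = 20 - 5*G)
u(h) = (44 + h)/(2*h) (u(h) = (44 + h)/((2*h)) = (44 + h)*(1/(2*h)) = (44 + h)/(2*h))
1/((-12282/(-33693) + u(Q(15))/(-18419)) - 82998) = 1/((-12282/(-33693) + ((44 + (20 - 5*15))/(2*(20 - 5*15)))/(-18419)) - 82998) = 1/((-12282*(-1/33693) + ((44 + (20 - 75))/(2*(20 - 75)))*(-1/18419)) - 82998) = 1/((4094/11231 + ((1/2)*(44 - 55)/(-55))*(-1/18419)) - 82998) = 1/((4094/11231 + ((1/2)*(-1/55)*(-11))*(-1/18419)) - 82998) = 1/((4094/11231 + (1/10)*(-1/18419)) - 82998) = 1/((4094/11231 - 1/184190) - 82998) = 1/(754062629/2068637890 - 82998) = 1/(-171692053531591/2068637890) = -2068637890/171692053531591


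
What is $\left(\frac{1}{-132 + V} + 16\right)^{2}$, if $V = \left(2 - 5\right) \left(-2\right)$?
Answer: $\frac{4060225}{15876} \approx 255.75$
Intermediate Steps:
$V = 6$ ($V = \left(-3\right) \left(-2\right) = 6$)
$\left(\frac{1}{-132 + V} + 16\right)^{2} = \left(\frac{1}{-132 + 6} + 16\right)^{2} = \left(\frac{1}{-126} + 16\right)^{2} = \left(- \frac{1}{126} + 16\right)^{2} = \left(\frac{2015}{126}\right)^{2} = \frac{4060225}{15876}$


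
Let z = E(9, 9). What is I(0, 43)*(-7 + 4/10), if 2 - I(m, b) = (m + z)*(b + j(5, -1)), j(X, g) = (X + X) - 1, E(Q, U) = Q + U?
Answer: 30822/5 ≈ 6164.4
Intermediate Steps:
z = 18 (z = 9 + 9 = 18)
j(X, g) = -1 + 2*X (j(X, g) = 2*X - 1 = -1 + 2*X)
I(m, b) = 2 - (9 + b)*(18 + m) (I(m, b) = 2 - (m + 18)*(b + (-1 + 2*5)) = 2 - (18 + m)*(b + (-1 + 10)) = 2 - (18 + m)*(b + 9) = 2 - (18 + m)*(9 + b) = 2 - (9 + b)*(18 + m))
I(0, 43)*(-7 + 4/10) = (-160 - 18*43 - 9*0 - 1*43*0)*(-7 + 4/10) = (-160 - 774 + 0 + 0)*(-7 + (1/10)*4) = -934*(-7 + 2/5) = -934*(-33/5) = 30822/5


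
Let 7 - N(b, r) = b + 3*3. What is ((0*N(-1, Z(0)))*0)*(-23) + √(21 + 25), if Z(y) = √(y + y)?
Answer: √46 ≈ 6.7823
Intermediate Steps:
Z(y) = √2*√y (Z(y) = √(2*y) = √2*√y)
N(b, r) = -2 - b (N(b, r) = 7 - (b + 3*3) = 7 - (b + 9) = 7 - (9 + b) = 7 + (-9 - b) = -2 - b)
((0*N(-1, Z(0)))*0)*(-23) + √(21 + 25) = ((0*(-2 - 1*(-1)))*0)*(-23) + √(21 + 25) = ((0*(-2 + 1))*0)*(-23) + √46 = ((0*(-1))*0)*(-23) + √46 = (0*0)*(-23) + √46 = 0*(-23) + √46 = 0 + √46 = √46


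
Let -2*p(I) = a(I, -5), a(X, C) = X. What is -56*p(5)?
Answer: 140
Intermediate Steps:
p(I) = -I/2
-56*p(5) = -(-28)*5 = -56*(-5/2) = 140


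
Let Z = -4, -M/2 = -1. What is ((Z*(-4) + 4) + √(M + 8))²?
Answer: (20 + √10)² ≈ 536.49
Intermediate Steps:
M = 2 (M = -2*(-1) = 2)
((Z*(-4) + 4) + √(M + 8))² = ((-4*(-4) + 4) + √(2 + 8))² = ((16 + 4) + √10)² = (20 + √10)²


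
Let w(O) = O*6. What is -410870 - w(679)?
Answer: -414944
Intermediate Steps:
w(O) = 6*O
-410870 - w(679) = -410870 - 6*679 = -410870 - 1*4074 = -410870 - 4074 = -414944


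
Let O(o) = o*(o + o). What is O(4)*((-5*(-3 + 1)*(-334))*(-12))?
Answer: 1282560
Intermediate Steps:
O(o) = 2*o**2 (O(o) = o*(2*o) = 2*o**2)
O(4)*((-5*(-3 + 1)*(-334))*(-12)) = (2*4**2)*((-5*(-3 + 1)*(-334))*(-12)) = (2*16)*((-5*(-2)*(-334))*(-12)) = 32*((10*(-334))*(-12)) = 32*(-3340*(-12)) = 32*40080 = 1282560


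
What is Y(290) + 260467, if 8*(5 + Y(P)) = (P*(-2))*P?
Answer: 239437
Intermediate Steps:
Y(P) = -5 - P**2/4 (Y(P) = -5 + ((P*(-2))*P)/8 = -5 + ((-2*P)*P)/8 = -5 + (-2*P**2)/8 = -5 - P**2/4)
Y(290) + 260467 = (-5 - 1/4*290**2) + 260467 = (-5 - 1/4*84100) + 260467 = (-5 - 21025) + 260467 = -21030 + 260467 = 239437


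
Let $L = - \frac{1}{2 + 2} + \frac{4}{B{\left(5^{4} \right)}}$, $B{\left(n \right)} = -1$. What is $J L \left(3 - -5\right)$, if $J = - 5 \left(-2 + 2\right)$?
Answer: $0$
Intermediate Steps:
$L = - \frac{17}{4}$ ($L = - \frac{1}{2 + 2} + \frac{4}{-1} = - \frac{1}{4} + 4 \left(-1\right) = \left(-1\right) \frac{1}{4} - 4 = - \frac{1}{4} - 4 = - \frac{17}{4} \approx -4.25$)
$J = 0$ ($J = \left(-5\right) 0 = 0$)
$J L \left(3 - -5\right) = 0 \left(- \frac{17}{4}\right) \left(3 - -5\right) = 0 \left(3 + 5\right) = 0 \cdot 8 = 0$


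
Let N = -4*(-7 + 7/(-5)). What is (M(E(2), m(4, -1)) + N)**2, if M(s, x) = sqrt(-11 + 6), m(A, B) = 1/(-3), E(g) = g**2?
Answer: 28099/25 + 336*I*sqrt(5)/5 ≈ 1124.0 + 150.26*I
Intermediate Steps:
N = 168/5 (N = -4*(-7 + 7*(-1/5)) = -4*(-7 - 7/5) = -4*(-42/5) = 168/5 ≈ 33.600)
m(A, B) = -1/3
M(s, x) = I*sqrt(5) (M(s, x) = sqrt(-5) = I*sqrt(5))
(M(E(2), m(4, -1)) + N)**2 = (I*sqrt(5) + 168/5)**2 = (168/5 + I*sqrt(5))**2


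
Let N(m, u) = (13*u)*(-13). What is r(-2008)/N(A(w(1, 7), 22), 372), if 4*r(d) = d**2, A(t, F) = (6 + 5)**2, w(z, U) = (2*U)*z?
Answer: -252004/15717 ≈ -16.034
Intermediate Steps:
w(z, U) = 2*U*z
A(t, F) = 121 (A(t, F) = 11**2 = 121)
N(m, u) = -169*u
r(d) = d**2/4
r(-2008)/N(A(w(1, 7), 22), 372) = ((1/4)*(-2008)**2)/((-169*372)) = ((1/4)*4032064)/(-62868) = 1008016*(-1/62868) = -252004/15717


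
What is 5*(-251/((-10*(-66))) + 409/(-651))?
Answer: -48149/9548 ≈ -5.0428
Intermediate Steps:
5*(-251/((-10*(-66))) + 409/(-651)) = 5*(-251/660 + 409*(-1/651)) = 5*(-251*1/660 - 409/651) = 5*(-251/660 - 409/651) = 5*(-48149/47740) = -48149/9548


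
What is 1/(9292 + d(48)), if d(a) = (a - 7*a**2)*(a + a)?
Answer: -1/1534388 ≈ -6.5173e-7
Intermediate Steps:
d(a) = 2*a*(a - 7*a**2) (d(a) = (a - 7*a**2)*(2*a) = 2*a*(a - 7*a**2))
1/(9292 + d(48)) = 1/(9292 + 48**2*(2 - 14*48)) = 1/(9292 + 2304*(2 - 672)) = 1/(9292 + 2304*(-670)) = 1/(9292 - 1543680) = 1/(-1534388) = -1/1534388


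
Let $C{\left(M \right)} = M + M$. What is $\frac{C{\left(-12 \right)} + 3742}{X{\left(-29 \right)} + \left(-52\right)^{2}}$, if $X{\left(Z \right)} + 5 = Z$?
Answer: $\frac{1859}{1335} \approx 1.3925$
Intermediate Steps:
$X{\left(Z \right)} = -5 + Z$
$C{\left(M \right)} = 2 M$
$\frac{C{\left(-12 \right)} + 3742}{X{\left(-29 \right)} + \left(-52\right)^{2}} = \frac{2 \left(-12\right) + 3742}{\left(-5 - 29\right) + \left(-52\right)^{2}} = \frac{-24 + 3742}{-34 + 2704} = \frac{3718}{2670} = 3718 \cdot \frac{1}{2670} = \frac{1859}{1335}$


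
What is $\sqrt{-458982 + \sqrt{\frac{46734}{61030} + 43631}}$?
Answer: $\frac{\sqrt{-427388077300950 + 61030 \sqrt{10157095743995}}}{30515} \approx 677.33 i$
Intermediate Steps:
$\sqrt{-458982 + \sqrt{\frac{46734}{61030} + 43631}} = \sqrt{-458982 + \sqrt{46734 \cdot \frac{1}{61030} + 43631}} = \sqrt{-458982 + \sqrt{\frac{23367}{30515} + 43631}} = \sqrt{-458982 + \sqrt{\frac{1331423332}{30515}}} = \sqrt{-458982 + \frac{2 \sqrt{10157095743995}}{30515}}$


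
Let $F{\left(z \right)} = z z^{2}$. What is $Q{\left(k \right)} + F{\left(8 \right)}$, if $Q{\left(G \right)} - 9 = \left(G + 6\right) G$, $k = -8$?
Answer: $537$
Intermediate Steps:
$Q{\left(G \right)} = 9 + G \left(6 + G\right)$ ($Q{\left(G \right)} = 9 + \left(G + 6\right) G = 9 + \left(6 + G\right) G = 9 + G \left(6 + G\right)$)
$F{\left(z \right)} = z^{3}$
$Q{\left(k \right)} + F{\left(8 \right)} = \left(9 + \left(-8\right)^{2} + 6 \left(-8\right)\right) + 8^{3} = \left(9 + 64 - 48\right) + 512 = 25 + 512 = 537$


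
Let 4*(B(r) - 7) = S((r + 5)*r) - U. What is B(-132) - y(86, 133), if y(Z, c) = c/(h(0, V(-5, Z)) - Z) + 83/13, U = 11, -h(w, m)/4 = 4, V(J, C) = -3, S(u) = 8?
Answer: 3101/2652 ≈ 1.1693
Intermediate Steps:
h(w, m) = -16 (h(w, m) = -4*4 = -16)
B(r) = 25/4 (B(r) = 7 + (8 - 1*11)/4 = 7 + (8 - 11)/4 = 7 + (¼)*(-3) = 7 - ¾ = 25/4)
y(Z, c) = 83/13 + c/(-16 - Z) (y(Z, c) = c/(-16 - Z) + 83/13 = 83/13 + c/(-16 - Z))
B(-132) - y(86, 133) = 25/4 - (1328 - 13*133 + 83*86)/(13*(16 + 86)) = 25/4 - (1328 - 1729 + 7138)/(13*102) = 25/4 - 6737/(13*102) = 25/4 - 1*6737/1326 = 25/4 - 6737/1326 = 3101/2652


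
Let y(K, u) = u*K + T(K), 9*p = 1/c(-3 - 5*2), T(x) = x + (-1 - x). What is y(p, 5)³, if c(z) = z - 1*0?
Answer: -1815848/1601613 ≈ -1.1338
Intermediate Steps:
c(z) = z (c(z) = z + 0 = z)
T(x) = -1
p = -1/117 (p = 1/(9*(-3 - 5*2)) = 1/(9*(-3 - 10)) = (⅑)/(-13) = (⅑)*(-1/13) = -1/117 ≈ -0.0085470)
y(K, u) = -1 + K*u (y(K, u) = u*K - 1 = K*u - 1 = -1 + K*u)
y(p, 5)³ = (-1 - 1/117*5)³ = (-1 - 5/117)³ = (-122/117)³ = -1815848/1601613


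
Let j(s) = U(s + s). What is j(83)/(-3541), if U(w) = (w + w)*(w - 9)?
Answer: -52124/3541 ≈ -14.720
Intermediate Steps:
U(w) = 2*w*(-9 + w) (U(w) = (2*w)*(-9 + w) = 2*w*(-9 + w))
j(s) = 4*s*(-9 + 2*s) (j(s) = 2*(s + s)*(-9 + (s + s)) = 2*(2*s)*(-9 + 2*s) = 4*s*(-9 + 2*s))
j(83)/(-3541) = (4*83*(-9 + 2*83))/(-3541) = (4*83*(-9 + 166))*(-1/3541) = (4*83*157)*(-1/3541) = 52124*(-1/3541) = -52124/3541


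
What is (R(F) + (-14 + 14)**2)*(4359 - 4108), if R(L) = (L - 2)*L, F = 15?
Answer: 48945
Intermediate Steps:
R(L) = L*(-2 + L) (R(L) = (-2 + L)*L = L*(-2 + L))
(R(F) + (-14 + 14)**2)*(4359 - 4108) = (15*(-2 + 15) + (-14 + 14)**2)*(4359 - 4108) = (15*13 + 0**2)*251 = (195 + 0)*251 = 195*251 = 48945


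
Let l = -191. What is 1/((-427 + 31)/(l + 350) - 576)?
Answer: -53/30660 ≈ -0.0017286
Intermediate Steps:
1/((-427 + 31)/(l + 350) - 576) = 1/((-427 + 31)/(-191 + 350) - 576) = 1/(-396/159 - 576) = 1/(-396*1/159 - 576) = 1/(-132/53 - 576) = 1/(-30660/53) = -53/30660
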